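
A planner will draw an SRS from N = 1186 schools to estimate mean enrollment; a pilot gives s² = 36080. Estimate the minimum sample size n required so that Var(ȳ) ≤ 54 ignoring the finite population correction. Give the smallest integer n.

Without fpc, n₀ = s²/D = 36080/54 = 668.1481.
Rounding up, n = 669.

669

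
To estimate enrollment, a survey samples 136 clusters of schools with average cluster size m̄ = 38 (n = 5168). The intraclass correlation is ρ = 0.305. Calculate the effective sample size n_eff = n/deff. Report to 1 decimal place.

deff = 1 + (38 − 1)·0.305 = 1 + 11.285 = 12.285.
n_eff = 5168 / 12.285 = 420.7.

420.7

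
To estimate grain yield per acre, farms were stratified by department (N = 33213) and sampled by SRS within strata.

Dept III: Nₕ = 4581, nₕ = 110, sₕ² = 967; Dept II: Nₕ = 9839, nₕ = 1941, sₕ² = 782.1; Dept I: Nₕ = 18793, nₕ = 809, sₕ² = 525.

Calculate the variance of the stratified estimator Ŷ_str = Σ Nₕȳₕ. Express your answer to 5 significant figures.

4.3069 × 10^8

Var(Ŷ_str) = Σₕ Nₕ²(1 − fₕ)sₕ²/nₕ.
Dept III: 4581²·(1 − 110/4581)·967/110 = 1.8005233 × 10^8.
Dept II: 9839²·(1 − 1941/9839)·782.1/1941 = 3.131157 × 10^7.
Dept I: 18793²·(1 − 809/18793)·525/809 = 2.1932755 × 10^8.
Sum = 4.3069145 × 10^8.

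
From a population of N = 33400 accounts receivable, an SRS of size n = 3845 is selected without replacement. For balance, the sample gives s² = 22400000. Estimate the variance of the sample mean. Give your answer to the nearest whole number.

Under SRS without replacement, Var(ȳ) = (1 − f)·s²/n with f = n/N = 3845/33400 = 0.11511976.
Var(ȳ) = (1 − 0.11511976)·22400000/3845 = 0.88488024·5825.7477 = 5155.089.

5155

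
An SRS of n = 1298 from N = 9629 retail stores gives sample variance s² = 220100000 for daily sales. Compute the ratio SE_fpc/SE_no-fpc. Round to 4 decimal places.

f = n/N = 1298/9629 = 0.13480112.
SE_no-fpc = √(s²/n) = 411.78704; SE_fpc = √((1−f)s²/n) = 383.02811.
Ratio = √(1−f) = 0.93016067.

0.9302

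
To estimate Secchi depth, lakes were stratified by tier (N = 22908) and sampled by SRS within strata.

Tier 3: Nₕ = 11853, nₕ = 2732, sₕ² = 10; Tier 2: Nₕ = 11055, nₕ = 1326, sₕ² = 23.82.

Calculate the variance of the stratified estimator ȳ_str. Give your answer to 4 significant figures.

0.004436

Var(ȳ_str) = Σₕ Wₕ²(1 − fₕ)sₕ²/nₕ with Wₕ = Nₕ/N, N = 22908.
Tier 3: Wₕ = 0.51741750; term = 0.51741750²·(1 − 0.23049017)·10/2732 = 7.54077 × 10^-4.
Tier 2: Wₕ = 0.48258250; term = 0.48258250²·(1 − 0.11994573)·23.82/1326 = 0.0036817207.
Sum = 0.0044357977.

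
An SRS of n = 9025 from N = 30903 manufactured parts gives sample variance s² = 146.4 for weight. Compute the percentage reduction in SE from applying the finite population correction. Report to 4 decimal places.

15.8598

f = n/N = 9025/30903 = 0.29204284.
SE_no-fpc = √(s²/n) = 0.12736407; SE_fpc = √((1−f)s²/n) = 0.10716437.
Ratio = √(1−f) = 0.84140190. Reduction = 100·(1 − 0.84140190) = 15.8598%.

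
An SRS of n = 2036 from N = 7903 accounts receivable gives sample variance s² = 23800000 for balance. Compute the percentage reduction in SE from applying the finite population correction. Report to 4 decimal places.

f = n/N = 2036/7903 = 0.25762369.
SE_no-fpc = √(s²/n) = 108.1184; SE_fpc = √((1−f)s²/n) = 93.156174.
Ratio = √(1−f) = 0.86161262. Reduction = 100·(1 − 0.86161262) = 13.8387%.

13.8387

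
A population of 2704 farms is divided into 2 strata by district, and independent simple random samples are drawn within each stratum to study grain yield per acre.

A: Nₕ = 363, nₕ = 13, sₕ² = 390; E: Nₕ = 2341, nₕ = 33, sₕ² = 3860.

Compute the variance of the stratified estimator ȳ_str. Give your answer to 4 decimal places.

86.9578

Var(ȳ_str) = Σₕ Wₕ²(1 − fₕ)sₕ²/nₕ with Wₕ = Nₕ/N, N = 2704.
A: Wₕ = 0.13424556; term = 0.13424556²·(1 − 0.03581267)·390/13 = 0.52129379.
E: Wₕ = 0.86575444; term = 0.86575444²·(1 − 0.01409654)·3860/33 = 86.436507.
Sum = 86.957801.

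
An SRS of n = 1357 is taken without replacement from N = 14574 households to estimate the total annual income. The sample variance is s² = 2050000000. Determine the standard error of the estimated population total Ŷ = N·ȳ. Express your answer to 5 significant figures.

1.7059 × 10^7

Var(Ŷ) = N²·Var(ȳ) = N²·(1 − n/N)·s²/n.
f = 1357/14574 = 0.09311102; Var(ȳ) = 0.90688898·2050000000/1357 = 1.3700239 × 10^6.
Var(Ŷ) = 14574² · (1.3700239 × 10^6) = 2.909951 × 10^14.
SE(Ŷ) = √(2.909951 × 10^14) = 1.7059 × 10^7.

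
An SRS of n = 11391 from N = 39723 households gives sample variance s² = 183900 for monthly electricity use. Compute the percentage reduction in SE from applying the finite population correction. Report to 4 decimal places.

f = n/N = 11391/39723 = 0.28676082.
SE_no-fpc = √(s²/n) = 4.0180001; SE_fpc = √((1−f)s²/n) = 3.3933412.
Ratio = √(1−f) = 0.84453489. Reduction = 100·(1 − 0.84453489) = 15.5465%.

15.5465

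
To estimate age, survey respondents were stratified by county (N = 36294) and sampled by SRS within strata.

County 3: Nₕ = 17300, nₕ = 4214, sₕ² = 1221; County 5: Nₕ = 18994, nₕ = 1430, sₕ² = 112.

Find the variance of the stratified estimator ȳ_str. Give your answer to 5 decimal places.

Var(ȳ_str) = Σₕ Wₕ²(1 − fₕ)sₕ²/nₕ with Wₕ = Nₕ/N, N = 36294.
County 3: Wₕ = 0.47666281; term = 0.47666281²·(1 − 0.24358382)·1221/4214 = 0.049797149.
County 5: Wₕ = 0.52333719; term = 0.52333719²·(1 − 0.07528693)·112/1430 = 0.019835912.
Sum = 0.069633061.

0.06963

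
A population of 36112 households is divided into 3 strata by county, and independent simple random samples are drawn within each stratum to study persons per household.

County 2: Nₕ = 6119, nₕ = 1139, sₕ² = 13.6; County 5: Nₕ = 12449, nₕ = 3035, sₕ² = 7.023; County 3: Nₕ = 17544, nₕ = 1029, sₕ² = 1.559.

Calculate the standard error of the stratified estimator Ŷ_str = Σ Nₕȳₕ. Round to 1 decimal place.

Var(Ŷ_str) = Σₕ Nₕ²(1 − fₕ)sₕ²/nₕ.
County 2: 6119²·(1 − 1139/6119)·13.6/1139 = 363852.18.
County 5: 12449²·(1 − 3035/12449)·7.023/3035 = 271189.35.
County 3: 17544²·(1 − 1029/17544)·1.559/1029 = 438973.13.
Sum = 1.0740147 × 10^6.
SE = √(1.0740147 × 10^6) = 1036.3.

1036.3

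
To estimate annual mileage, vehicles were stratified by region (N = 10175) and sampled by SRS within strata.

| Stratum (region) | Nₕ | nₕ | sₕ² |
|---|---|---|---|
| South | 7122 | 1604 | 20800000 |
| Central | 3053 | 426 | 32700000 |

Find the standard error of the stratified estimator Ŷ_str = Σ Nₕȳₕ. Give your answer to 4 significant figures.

Var(Ŷ_str) = Σₕ Nₕ²(1 − fₕ)sₕ²/nₕ.
South: 7122²·(1 − 1604/7122)·20800000/1604 = 5.0961551 × 10^11.
Central: 3053²·(1 − 426/3053)·32700000/426 = 6.1563745 × 10^11.
Sum = 1.125253 × 10^12.
SE = √(1.125253 × 10^12) = 1.061 × 10^6.

1.061 × 10^6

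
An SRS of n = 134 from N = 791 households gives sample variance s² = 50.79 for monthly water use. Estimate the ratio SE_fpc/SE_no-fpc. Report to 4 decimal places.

0.9114

f = n/N = 134/791 = 0.16940582.
SE_no-fpc = √(s²/n) = 0.615654; SE_fpc = √((1−f)s²/n) = 0.56108822.
Ratio = √(1−f) = 0.91136940.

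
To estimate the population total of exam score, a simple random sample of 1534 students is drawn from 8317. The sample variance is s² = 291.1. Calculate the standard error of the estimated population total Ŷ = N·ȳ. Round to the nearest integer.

Var(Ŷ) = N²·Var(ȳ) = N²·(1 − n/N)·s²/n.
f = 1534/8317 = 0.18444151; Var(ȳ) = 0.81555849·291.1/1534 = 0.15476472.
Var(Ŷ) = 8317² · 0.15476472 = 1.0705461 × 10^7.
SE(Ŷ) = √(1.0705461 × 10^7) = 3272.

3272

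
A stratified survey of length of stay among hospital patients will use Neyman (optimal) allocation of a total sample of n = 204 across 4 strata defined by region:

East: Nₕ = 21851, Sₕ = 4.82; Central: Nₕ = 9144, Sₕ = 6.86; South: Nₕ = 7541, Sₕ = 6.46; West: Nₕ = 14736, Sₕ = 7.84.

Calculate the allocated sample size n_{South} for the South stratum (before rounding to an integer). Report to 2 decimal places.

Neyman allocation: nₕ = n·NₕSₕ / Σⱼ NⱼSⱼ.
Σ NⱼSⱼ = 21851·4.82 + 9144·6.86 + 7541·6.46 + 14736·7.84 = 332294.76.
n_{South} = 204·7541·6.46 / 332294.76 = 29.91.

29.91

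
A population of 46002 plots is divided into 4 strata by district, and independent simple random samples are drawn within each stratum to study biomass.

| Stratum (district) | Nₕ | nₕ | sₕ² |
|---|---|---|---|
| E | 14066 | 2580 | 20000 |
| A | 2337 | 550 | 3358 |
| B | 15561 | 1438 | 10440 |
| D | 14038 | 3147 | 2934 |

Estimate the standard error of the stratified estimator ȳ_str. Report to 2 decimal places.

Var(ȳ_str) = Σₕ Wₕ²(1 − fₕ)sₕ²/nₕ with Wₕ = Nₕ/N, N = 46002.
E: Wₕ = 0.30576931; term = 0.30576931²·(1 − 0.18342102)·20000/2580 = 0.59182906.
A: Wₕ = 0.05080214; term = 0.05080214²·(1 − 0.23534446)·3358/550 = 0.012048912.
B: Wₕ = 0.33826790; term = 0.33826790²·(1 − 0.09241051)·10440/1438 = 0.75396754.
D: Wₕ = 0.30516065; term = 0.30516065²·(1 − 0.22417723)·2934/3147 = 0.067357031.
Sum = 1.4252025.
SE = √(1.4252025) = 1.19.

1.19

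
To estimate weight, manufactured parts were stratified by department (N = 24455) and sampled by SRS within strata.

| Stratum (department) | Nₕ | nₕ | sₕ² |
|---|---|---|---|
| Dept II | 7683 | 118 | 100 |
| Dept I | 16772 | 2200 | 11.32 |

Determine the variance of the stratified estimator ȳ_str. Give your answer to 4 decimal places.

0.0845

Var(ȳ_str) = Σₕ Wₕ²(1 − fₕ)sₕ²/nₕ with Wₕ = Nₕ/N, N = 24455.
Dept II: Wₕ = 0.31416888; term = 0.31416888²·(1 − 0.01535858)·100/118 = 0.082361154.
Dept I: Wₕ = 0.68583112; term = 0.68583112²·(1 − 0.13117100)·11.32/2200 = 0.0021027732.
Sum = 0.084463927.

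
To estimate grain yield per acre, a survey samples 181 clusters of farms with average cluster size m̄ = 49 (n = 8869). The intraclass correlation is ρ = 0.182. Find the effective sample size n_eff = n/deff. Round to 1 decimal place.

910.9

deff = 1 + (49 − 1)·0.182 = 1 + 8.736 = 9.736.
n_eff = 8869 / 9.736 = 910.9.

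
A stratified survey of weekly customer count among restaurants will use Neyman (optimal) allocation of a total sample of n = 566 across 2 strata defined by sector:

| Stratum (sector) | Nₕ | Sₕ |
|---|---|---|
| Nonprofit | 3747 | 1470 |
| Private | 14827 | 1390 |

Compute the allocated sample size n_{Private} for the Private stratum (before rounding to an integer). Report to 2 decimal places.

446.63

Neyman allocation: nₕ = n·NₕSₕ / Σⱼ NⱼSⱼ.
Σ NⱼSⱼ = 3747·1470 + 14827·1390 = 2.611762 × 10^7.
n_{Private} = 566·14827·1390 / (2.611762 × 10^7) = 446.63.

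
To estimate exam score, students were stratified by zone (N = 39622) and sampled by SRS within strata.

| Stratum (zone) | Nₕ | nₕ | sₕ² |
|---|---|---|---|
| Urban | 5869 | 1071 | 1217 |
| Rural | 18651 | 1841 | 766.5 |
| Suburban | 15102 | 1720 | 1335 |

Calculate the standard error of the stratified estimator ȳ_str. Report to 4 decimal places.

0.4511

Var(ȳ_str) = Σₕ Wₕ²(1 − fₕ)sₕ²/nₕ with Wₕ = Nₕ/N, N = 39622.
Urban: Wₕ = 0.14812478; term = 0.14812478²·(1 − 0.18248424)·1217/1071 = 0.020382276.
Rural: Wₕ = 0.47072334; term = 0.47072334²·(1 − 0.09870784)·766.5/1841 = 0.083148691.
Suburban: Wₕ = 0.38115189; term = 0.38115189²·(1 − 0.11389220)·1335/1720 = 0.099916111.
Sum = 0.20344708.
SE = √(0.20344708) = 0.4511.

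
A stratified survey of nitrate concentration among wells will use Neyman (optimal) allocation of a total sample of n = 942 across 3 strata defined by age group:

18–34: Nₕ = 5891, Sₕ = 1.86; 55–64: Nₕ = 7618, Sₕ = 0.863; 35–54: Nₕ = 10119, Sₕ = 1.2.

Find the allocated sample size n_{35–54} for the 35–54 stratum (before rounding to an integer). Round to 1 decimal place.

Neyman allocation: nₕ = n·NₕSₕ / Σⱼ NⱼSⱼ.
Σ NⱼSⱼ = 5891·1.86 + 7618·0.863 + 10119·1.2 = 29674.394.
n_{35–54} = 942·10119·1.2 / 29674.394 = 385.5.

385.5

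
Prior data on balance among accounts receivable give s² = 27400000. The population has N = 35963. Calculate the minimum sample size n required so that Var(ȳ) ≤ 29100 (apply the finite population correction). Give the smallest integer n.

918

Without fpc, n₀ = s²/D = 27400000/29100 = 941.5808.
With fpc, (1 − n/N)·s²/n ≤ D requires n ≥ n₀/(1 + n₀/N) = 941.5808/(1 + 941.5808/35963) = 917.5574.
Rounding up, n = 918.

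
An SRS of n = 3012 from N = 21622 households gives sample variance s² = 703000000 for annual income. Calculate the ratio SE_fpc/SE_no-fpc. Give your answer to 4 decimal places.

f = n/N = 3012/21622 = 0.13930256.
SE_no-fpc = √(s²/n) = 483.11462; SE_fpc = √((1−f)s²/n) = 448.2037.
Ratio = √(1−f) = 0.92773781.

0.9277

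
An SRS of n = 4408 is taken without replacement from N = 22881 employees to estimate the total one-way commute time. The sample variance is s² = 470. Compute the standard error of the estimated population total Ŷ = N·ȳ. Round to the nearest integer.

6713

Var(Ŷ) = N²·Var(ȳ) = N²·(1 − n/N)·s²/n.
f = 4408/22881 = 0.19264892; Var(ȳ) = 0.80735108·470/4408 = 0.086083259.
Var(Ŷ) = 22881² · 0.086083259 = 4.5068043 × 10^7.
SE(Ŷ) = √(4.5068043 × 10^7) = 6713.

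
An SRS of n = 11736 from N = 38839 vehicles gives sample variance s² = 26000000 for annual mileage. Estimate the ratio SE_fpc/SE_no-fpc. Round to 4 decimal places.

0.8354

f = n/N = 11736/38839 = 0.30217050.
SE_no-fpc = √(s²/n) = 47.068095; SE_fpc = √((1−f)s²/n) = 39.318893.
Ratio = √(1−f) = 0.83536190.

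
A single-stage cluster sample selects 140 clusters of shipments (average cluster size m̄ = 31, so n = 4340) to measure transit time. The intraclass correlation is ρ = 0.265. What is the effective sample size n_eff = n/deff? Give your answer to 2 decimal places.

deff = 1 + (31 − 1)·0.265 = 1 + 7.95 = 8.95.
n_eff = 4340 / 8.95 = 484.92.

484.92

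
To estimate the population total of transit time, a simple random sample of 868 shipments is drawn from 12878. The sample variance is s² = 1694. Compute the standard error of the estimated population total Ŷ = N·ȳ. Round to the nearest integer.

17374

Var(Ŷ) = N²·Var(ȳ) = N²·(1 − n/N)·s²/n.
f = 868/12878 = 0.06740177; Var(ȳ) = 0.93259823·1694/868 = 1.8200707.
Var(Ŷ) = 12878² · 1.8200707 = 3.0184577 × 10^8.
SE(Ŷ) = √(3.0184577 × 10^8) = 17374.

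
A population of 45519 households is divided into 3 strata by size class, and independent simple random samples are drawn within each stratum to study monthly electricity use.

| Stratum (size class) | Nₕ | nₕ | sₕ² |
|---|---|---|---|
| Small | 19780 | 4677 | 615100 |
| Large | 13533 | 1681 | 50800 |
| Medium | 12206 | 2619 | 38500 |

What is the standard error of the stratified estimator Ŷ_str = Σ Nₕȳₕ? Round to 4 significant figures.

214100

Var(Ŷ_str) = Σₕ Nₕ²(1 − fₕ)sₕ²/nₕ.
Small: 19780²·(1 − 4677/19780)·615100/4677 = 3.9288719 × 10^10.
Large: 13533²·(1 − 1681/13533)·50800/1681 = 4.8470971 × 10^9.
Medium: 12206²·(1 − 2619/12206)·38500/2619 = 1.7202094 × 10^9.
Sum = 4.5856026 × 10^10.
SE = √(4.5856026 × 10^10) = 214100.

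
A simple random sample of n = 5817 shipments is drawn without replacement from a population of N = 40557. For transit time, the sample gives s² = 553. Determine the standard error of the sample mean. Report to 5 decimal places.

Under SRS without replacement, Var(ȳ) = (1 − f)·s²/n with f = n/N = 5817/40557 = 0.14342777.
Var(ȳ) = (1 − 0.14342777)·553/5817 = 0.85657223·0.095066185 = 0.081431055.
SE(ȳ) = √(0.081431055) = 0.28536.

0.28536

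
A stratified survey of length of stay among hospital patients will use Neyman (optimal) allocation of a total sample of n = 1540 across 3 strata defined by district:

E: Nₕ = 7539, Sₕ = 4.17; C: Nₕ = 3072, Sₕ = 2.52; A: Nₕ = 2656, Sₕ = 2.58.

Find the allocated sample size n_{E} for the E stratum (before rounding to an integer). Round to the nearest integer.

1052

Neyman allocation: nₕ = n·NₕSₕ / Σⱼ NⱼSⱼ.
Σ NⱼSⱼ = 7539·4.17 + 3072·2.52 + 2656·2.58 = 46031.55.
n_{E} = 1540·7539·4.17 / 46031.55 = 1052.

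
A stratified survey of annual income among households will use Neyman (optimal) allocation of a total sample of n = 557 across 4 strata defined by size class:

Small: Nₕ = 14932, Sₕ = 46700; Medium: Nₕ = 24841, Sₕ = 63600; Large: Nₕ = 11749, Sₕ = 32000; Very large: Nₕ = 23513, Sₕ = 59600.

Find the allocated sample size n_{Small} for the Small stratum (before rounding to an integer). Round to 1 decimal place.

Neyman allocation: nₕ = n·NₕSₕ / Σⱼ NⱼSⱼ.
Σ NⱼSⱼ = 14932·46700 + 24841·63600 + 11749·32000 + 23513·59600 = 4.0545548 × 10^9.
n_{Small} = 557·14932·46700 / (4.0545548 × 10^9) = 95.8.

95.8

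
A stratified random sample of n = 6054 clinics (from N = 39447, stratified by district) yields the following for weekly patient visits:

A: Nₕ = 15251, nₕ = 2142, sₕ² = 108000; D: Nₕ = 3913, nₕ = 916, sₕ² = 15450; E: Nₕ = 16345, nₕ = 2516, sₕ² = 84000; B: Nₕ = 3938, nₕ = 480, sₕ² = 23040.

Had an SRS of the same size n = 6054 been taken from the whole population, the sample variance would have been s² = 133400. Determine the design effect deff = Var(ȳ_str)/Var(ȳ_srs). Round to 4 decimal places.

Var(ȳ_str) = Σ Wₕ²(1−fₕ)sₕ²/nₕ with Wₕ = Nₕ/39447:
  A: (15251/39447)²·(1−2142/15251)·108000/2142 = 6.4780488
  D: (3913/39447)²·(1−916/3913)·15450/916 = 0.12711642
  E: (16345/39447)²·(1−2516/16345)·84000/2516 = 4.8497169
  B: (3938/39447)²·(1−480/3938)·23040/480 = 0.42006256
  → Var(ȳ_str) = 11.874945.
Var(ȳ_srs) = (1 − 6054/39447)·133400/6054 = 18.653265.
deff = 11.874945 / 18.653265 = 0.6366.

0.6366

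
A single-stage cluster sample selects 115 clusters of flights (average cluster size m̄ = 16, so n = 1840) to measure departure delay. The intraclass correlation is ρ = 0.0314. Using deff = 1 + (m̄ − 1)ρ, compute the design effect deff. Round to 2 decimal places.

deff = 1 + (16 − 1)·0.0314 = 1 + 0.471 = 1.471.

1.47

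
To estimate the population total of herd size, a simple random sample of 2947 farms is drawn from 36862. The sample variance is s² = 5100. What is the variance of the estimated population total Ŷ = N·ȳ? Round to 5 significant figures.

2.1635 × 10^9

Var(Ŷ) = N²·Var(ȳ) = N²·(1 − n/N)·s²/n.
f = 2947/36862 = 0.07994683; Var(ȳ) = 0.92005317·5100/2947 = 1.5922196.
Var(Ŷ) = 36862² · 1.5922196 = 2.1635192 × 10^9.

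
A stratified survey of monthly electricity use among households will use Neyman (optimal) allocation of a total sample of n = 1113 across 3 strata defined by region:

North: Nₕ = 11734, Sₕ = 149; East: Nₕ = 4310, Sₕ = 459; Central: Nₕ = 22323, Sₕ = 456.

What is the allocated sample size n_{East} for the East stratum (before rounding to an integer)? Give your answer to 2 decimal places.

Neyman allocation: nₕ = n·NₕSₕ / Σⱼ NⱼSⱼ.
Σ NⱼSⱼ = 11734·149 + 4310·459 + 22323·456 = 1.3905944 × 10^7.
n_{East} = 1113·4310·459 / (1.3905944 × 10^7) = 158.34.

158.34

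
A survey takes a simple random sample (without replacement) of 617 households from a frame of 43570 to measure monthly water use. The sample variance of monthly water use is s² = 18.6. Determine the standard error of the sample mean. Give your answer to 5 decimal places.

0.17239

Under SRS without replacement, Var(ȳ) = (1 − f)·s²/n with f = n/N = 617/43570 = 0.01416112.
Var(ȳ) = (1 − 0.01416112)·18.6/617 = 0.98583888·0.030145867 = 0.029718968.
SE(ȳ) = √(0.029718968) = 0.17239.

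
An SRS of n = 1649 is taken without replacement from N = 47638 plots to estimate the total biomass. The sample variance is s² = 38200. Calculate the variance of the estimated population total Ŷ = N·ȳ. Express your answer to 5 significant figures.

5.0752 × 10^10

Var(Ŷ) = N²·Var(ȳ) = N²·(1 − n/N)·s²/n.
f = 1649/47638 = 0.03461522; Var(ȳ) = 0.96538478·38200/1649 = 22.363674.
Var(Ŷ) = 47638² · 22.363674 = 5.0751653 × 10^10.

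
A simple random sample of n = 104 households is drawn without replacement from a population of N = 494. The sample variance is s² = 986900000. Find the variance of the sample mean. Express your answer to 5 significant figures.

Under SRS without replacement, Var(ȳ) = (1 − f)·s²/n with f = n/N = 104/494 = 0.21052632.
Var(ȳ) = (1 − 0.21052632)·986900000/104 = 0.78947368·9.4894231 × 10^6 = 7.4916498 × 10^6.

7.4916 × 10^6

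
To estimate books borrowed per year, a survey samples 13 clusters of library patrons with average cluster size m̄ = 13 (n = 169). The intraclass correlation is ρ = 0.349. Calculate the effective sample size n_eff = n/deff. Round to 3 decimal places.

32.575

deff = 1 + (13 − 1)·0.349 = 1 + 4.188 = 5.188.
n_eff = 169 / 5.188 = 32.575.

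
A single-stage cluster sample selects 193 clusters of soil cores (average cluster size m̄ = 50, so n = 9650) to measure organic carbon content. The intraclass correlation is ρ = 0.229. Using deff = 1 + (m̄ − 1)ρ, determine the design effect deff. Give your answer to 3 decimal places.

12.221

deff = 1 + (50 − 1)·0.229 = 1 + 11.221 = 12.221.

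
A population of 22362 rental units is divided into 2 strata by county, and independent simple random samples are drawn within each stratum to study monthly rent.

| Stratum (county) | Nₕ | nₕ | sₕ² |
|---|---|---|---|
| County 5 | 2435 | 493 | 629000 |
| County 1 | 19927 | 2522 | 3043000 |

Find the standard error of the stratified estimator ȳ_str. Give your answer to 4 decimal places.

Var(ȳ_str) = Σₕ Wₕ²(1 − fₕ)sₕ²/nₕ with Wₕ = Nₕ/N, N = 22362.
County 5: Wₕ = 0.10889008; term = 0.10889008²·(1 − 0.20246407)·629000/493 = 12.065092.
County 1: Wₕ = 0.89110992; term = 0.89110992²·(1 − 0.12656195)·3043000/2522 = 836.85754.
Sum = 848.92263.
SE = √(848.92263) = 29.1363.

29.1363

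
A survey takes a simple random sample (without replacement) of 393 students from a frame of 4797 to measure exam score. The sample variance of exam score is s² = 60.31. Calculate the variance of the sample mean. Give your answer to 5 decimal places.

Under SRS without replacement, Var(ȳ) = (1 − f)·s²/n with f = n/N = 393/4797 = 0.08192620.
Var(ȳ) = (1 − 0.08192620)·60.31/393 = 0.91807380·0.15346056 = 0.14088812.

0.14089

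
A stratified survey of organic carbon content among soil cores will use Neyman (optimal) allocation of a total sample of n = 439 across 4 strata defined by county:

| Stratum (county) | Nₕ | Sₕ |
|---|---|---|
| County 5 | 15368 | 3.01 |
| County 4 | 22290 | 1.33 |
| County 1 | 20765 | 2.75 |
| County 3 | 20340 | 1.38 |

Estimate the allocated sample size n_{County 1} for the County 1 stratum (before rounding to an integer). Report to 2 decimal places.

155.63

Neyman allocation: nₕ = n·NₕSₕ / Σⱼ NⱼSⱼ.
Σ NⱼSⱼ = 15368·3.01 + 22290·1.33 + 20765·2.75 + 20340·1.38 = 161076.33.
n_{County 1} = 439·20765·2.75 / 161076.33 = 155.63.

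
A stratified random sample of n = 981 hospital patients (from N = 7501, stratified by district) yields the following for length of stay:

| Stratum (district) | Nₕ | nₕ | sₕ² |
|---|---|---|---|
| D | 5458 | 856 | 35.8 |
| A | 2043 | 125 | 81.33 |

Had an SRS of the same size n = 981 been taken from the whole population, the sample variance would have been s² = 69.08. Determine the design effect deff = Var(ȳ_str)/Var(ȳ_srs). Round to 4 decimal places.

Var(ȳ_str) = Σ Wₕ²(1−fₕ)sₕ²/nₕ with Wₕ = Nₕ/7501:
  D: (5458/7501)²·(1−856/5458)·35.8/856 = 0.018670291
  A: (2043/7501)²·(1−125/2043)·81.33/125 = 0.045312643
  → Var(ȳ_str) = 0.063982934.
Var(ȳ_srs) = (1 − 981/7501)·69.08/981 = 0.061208502.
deff = 0.063982934 / 0.061208502 = 1.0453.

1.0453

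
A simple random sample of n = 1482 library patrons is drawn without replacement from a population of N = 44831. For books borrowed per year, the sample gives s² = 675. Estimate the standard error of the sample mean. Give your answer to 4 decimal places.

Under SRS without replacement, Var(ȳ) = (1 − f)·s²/n with f = n/N = 1482/44831 = 0.03305748.
Var(ȳ) = (1 − 0.03305748)·675/1482 = 0.96694252·0.45546559 = 0.44040904.
SE(ȳ) = √(0.44040904) = 0.6636.

0.6636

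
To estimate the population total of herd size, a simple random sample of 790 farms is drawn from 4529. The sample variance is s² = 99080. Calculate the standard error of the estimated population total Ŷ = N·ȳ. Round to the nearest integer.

Var(Ŷ) = N²·Var(ȳ) = N²·(1 − n/N)·s²/n.
f = 790/4529 = 0.17443144; Var(ȳ) = 0.82556856·99080/790 = 103.54093.
Var(Ŷ) = 4529² · 103.54093 = 2.1238151 × 10^9.
SE(Ŷ) = √(2.1238151 × 10^9) = 46085.

46085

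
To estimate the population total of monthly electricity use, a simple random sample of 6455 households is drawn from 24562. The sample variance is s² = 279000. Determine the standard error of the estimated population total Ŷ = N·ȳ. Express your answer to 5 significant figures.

Var(Ŷ) = N²·Var(ȳ) = N²·(1 − n/N)·s²/n.
f = 6455/24562 = 0.26280433; Var(ȳ) = 0.73719567·279000/6455 = 31.863298.
Var(Ŷ) = 24562² · 31.863298 = 1.9222868 × 10^10.
SE(Ŷ) = √(1.9222868 × 10^10) = 138650.

138650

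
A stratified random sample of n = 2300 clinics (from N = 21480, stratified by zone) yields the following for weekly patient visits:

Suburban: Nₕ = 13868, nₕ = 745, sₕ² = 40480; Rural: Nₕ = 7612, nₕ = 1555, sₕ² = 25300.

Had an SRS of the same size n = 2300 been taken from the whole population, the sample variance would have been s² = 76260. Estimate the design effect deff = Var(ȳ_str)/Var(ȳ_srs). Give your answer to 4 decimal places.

0.7788

Var(ȳ_str) = Σ Wₕ²(1−fₕ)sₕ²/nₕ with Wₕ = Nₕ/21480:
  Suburban: (13868/21480)²·(1−745/13868)·40480/745 = 21.431997
  Rural: (7612/21480)²·(1−1555/7612)·25300/1555 = 1.6258405
  → Var(ȳ_str) = 23.057838.
Var(ȳ_srs) = (1 − 2300/21480)·76260/2300 = 29.606242.
deff = 23.057838 / 29.606242 = 0.7788.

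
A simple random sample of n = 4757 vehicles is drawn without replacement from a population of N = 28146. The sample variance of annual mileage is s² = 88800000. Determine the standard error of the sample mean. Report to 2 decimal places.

Under SRS without replacement, Var(ȳ) = (1 − f)·s²/n with f = n/N = 4757/28146 = 0.16901158.
Var(ȳ) = (1 − 0.16901158)·88800000/4757 = 0.83098842·18667.227 = 15512.25.
SE(ȳ) = √(15512.25) = 124.55.

124.55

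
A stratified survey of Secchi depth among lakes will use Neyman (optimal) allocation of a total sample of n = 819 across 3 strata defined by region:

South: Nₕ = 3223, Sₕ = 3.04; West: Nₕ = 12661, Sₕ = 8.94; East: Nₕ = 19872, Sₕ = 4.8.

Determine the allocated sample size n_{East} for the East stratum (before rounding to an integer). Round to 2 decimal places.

Neyman allocation: nₕ = n·NₕSₕ / Σⱼ NⱼSⱼ.
Σ NⱼSⱼ = 3223·3.04 + 12661·8.94 + 19872·4.8 = 218372.86.
n_{East} = 819·19872·4.8 / 218372.86 = 357.74.

357.74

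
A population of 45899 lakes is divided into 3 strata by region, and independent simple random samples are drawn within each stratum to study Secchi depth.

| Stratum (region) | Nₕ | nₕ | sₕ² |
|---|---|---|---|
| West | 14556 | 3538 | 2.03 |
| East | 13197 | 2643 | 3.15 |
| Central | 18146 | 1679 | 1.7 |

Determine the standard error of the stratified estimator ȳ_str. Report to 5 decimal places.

0.01631

Var(ȳ_str) = Σₕ Wₕ²(1 − fₕ)sₕ²/nₕ with Wₕ = Nₕ/N, N = 45899.
West: Wₕ = 0.31713109; term = 0.31713109²·(1 − 0.24306128)·2.03/3538 = 4.3679391 × 10^-5.
East: Wₕ = 0.28752260; term = 0.28752260²·(1 − 0.20027279)·3.15/2643 = 7.8795107 × 10^-5.
Central: Wₕ = 0.39534630; term = 0.39534630²·(1 − 0.09252728)·1.7/1679 = 1.4361082 × 10^-4.
Sum = 2.6608532 × 10^-4.
SE = √(2.6608532 × 10^-4) = 0.01631.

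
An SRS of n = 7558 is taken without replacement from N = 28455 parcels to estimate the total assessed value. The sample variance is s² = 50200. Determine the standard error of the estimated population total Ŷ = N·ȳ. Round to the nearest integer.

62845

Var(Ŷ) = N²·Var(ȳ) = N²·(1 − n/N)·s²/n.
f = 7558/28455 = 0.26561237; Var(ȳ) = 0.73438763·50200/7558 = 4.8777797.
Var(Ŷ) = 28455² · 4.8777797 = 3.9494749 × 10^9.
SE(Ŷ) = √(3.9494749 × 10^9) = 62845.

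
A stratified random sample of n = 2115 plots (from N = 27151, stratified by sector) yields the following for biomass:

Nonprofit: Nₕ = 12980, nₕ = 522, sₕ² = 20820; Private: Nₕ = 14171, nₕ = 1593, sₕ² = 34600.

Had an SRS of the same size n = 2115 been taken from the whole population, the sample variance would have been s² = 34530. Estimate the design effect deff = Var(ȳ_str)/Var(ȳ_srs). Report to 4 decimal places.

0.9300

Var(ȳ_str) = Σ Wₕ²(1−fₕ)sₕ²/nₕ with Wₕ = Nₕ/27151:
  Nonprofit: (12980/27151)²·(1−522/12980)·20820/522 = 8.7490638
  Private: (14171/27151)²·(1−1593/14171)·34600/1593 = 5.2517102
  → Var(ȳ_str) = 14.000774.
Var(ȳ_srs) = (1 − 2115/27151)·34530/2115 = 15.054465.
deff = 14.000774 / 15.054465 = 0.9300.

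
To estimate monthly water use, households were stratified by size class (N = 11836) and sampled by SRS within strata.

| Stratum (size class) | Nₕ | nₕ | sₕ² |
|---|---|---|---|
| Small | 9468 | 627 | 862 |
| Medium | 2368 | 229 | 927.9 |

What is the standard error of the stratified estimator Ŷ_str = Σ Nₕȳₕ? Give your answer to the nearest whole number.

11645

Var(Ŷ_str) = Σₕ Nₕ²(1 − fₕ)sₕ²/nₕ.
Small: 9468²·(1 − 627/9468)·862/627 = 1.1507987 × 10^8.
Medium: 2368²·(1 − 229/2368)·927.9/229 = 2.0523819 × 10^7.
Sum = 1.3560369 × 10^8.
SE = √(1.3560369 × 10^8) = 11645.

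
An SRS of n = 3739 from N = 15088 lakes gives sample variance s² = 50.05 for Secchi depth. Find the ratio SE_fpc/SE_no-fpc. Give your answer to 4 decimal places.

f = n/N = 3739/15088 = 0.24781283.
SE_no-fpc = √(s²/n) = 0.11569759; SE_fpc = √((1−f)s²/n) = 0.10034304.
Ratio = √(1−f) = 0.86728725.

0.8673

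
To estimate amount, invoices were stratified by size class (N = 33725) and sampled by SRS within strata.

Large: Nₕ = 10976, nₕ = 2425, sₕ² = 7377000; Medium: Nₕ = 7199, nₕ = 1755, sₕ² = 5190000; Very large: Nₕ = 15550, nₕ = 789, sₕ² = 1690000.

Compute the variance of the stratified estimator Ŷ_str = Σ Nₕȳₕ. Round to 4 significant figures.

8.931 × 10^11

Var(Ŷ_str) = Σₕ Nₕ²(1 − fₕ)sₕ²/nₕ.
Large: 10976²·(1 − 2425/10976)·7377000/2425 = 2.8551508 × 10^11.
Medium: 7199²·(1 − 1755/7199)·5190000/1755 = 1.1589922 × 10^11.
Very large: 15550²·(1 − 789/15550)·1690000/789 = 4.9164981 × 10^11.
Sum = 8.9306411 × 10^11.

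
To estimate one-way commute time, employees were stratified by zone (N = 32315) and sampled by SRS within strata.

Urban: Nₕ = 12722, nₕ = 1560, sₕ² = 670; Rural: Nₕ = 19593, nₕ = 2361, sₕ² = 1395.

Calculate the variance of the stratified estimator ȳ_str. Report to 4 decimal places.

0.2494

Var(ȳ_str) = Σₕ Wₕ²(1 − fₕ)sₕ²/nₕ with Wₕ = Nₕ/N, N = 32315.
Urban: Wₕ = 0.39368714; term = 0.39368714²·(1 − 0.12262223)·670/1560 = 0.058403556.
Rural: Wₕ = 0.60631286; term = 0.60631286²·(1 − 0.12050222)·1395/2361 = 0.19103218.
Sum = 0.24943574.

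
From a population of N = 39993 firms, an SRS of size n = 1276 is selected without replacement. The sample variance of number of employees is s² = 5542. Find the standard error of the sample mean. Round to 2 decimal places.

2.05

Under SRS without replacement, Var(ȳ) = (1 − f)·s²/n with f = n/N = 1276/39993 = 0.03190558.
Var(ȳ) = (1 − 0.03190558)·5542/1276 = 0.96809442·4.3432602 = 4.2046859.
SE(ȳ) = √(4.2046859) = 2.05.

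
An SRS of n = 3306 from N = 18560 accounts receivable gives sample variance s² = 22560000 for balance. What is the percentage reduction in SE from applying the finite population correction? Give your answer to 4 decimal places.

9.3427

f = n/N = 3306/18560 = 0.17812500.
SE_no-fpc = √(s²/n) = 82.607242; SE_fpc = √((1−f)s²/n) = 74.889513.
Ratio = √(1−f) = 0.90657322. Reduction = 100·(1 − 0.90657322) = 9.3427%.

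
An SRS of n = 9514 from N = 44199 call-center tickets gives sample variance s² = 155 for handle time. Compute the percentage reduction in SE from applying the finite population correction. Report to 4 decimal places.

f = n/N = 9514/44199 = 0.21525374.
SE_no-fpc = √(s²/n) = 0.12763926; SE_fpc = √((1−f)s²/n) = 0.11307039.
Ratio = √(1−f) = 0.88585905. Reduction = 100·(1 − 0.88585905) = 11.4141%.

11.4141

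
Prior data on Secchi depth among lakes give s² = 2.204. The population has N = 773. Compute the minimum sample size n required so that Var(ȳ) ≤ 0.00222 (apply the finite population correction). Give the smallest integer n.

435

Without fpc, n₀ = s²/D = 2.204/0.00222 = 992.7928.
With fpc, (1 − n/N)·s²/n ≤ D requires n ≥ n₀/(1 + n₀/N) = 992.7928/(1 + 992.7928/773) = 434.6087.
Rounding up, n = 435.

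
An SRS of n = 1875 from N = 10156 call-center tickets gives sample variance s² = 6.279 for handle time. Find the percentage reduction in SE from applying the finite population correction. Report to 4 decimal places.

9.7016

f = n/N = 1875/10156 = 0.18461993.
SE_no-fpc = √(s²/n) = 0.057868817; SE_fpc = √((1−f)s²/n) = 0.052254615.
Ratio = √(1−f) = 0.90298398. Reduction = 100·(1 − 0.90298398) = 9.7016%.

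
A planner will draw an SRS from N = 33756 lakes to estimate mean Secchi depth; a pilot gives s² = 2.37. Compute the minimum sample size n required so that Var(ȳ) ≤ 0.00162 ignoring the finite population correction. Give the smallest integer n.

1463

Without fpc, n₀ = s²/D = 2.37/0.00162 = 1462.9630.
Rounding up, n = 1463.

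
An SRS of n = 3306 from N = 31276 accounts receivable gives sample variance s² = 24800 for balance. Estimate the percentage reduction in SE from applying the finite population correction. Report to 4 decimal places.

5.4328

f = n/N = 3306/31276 = 0.10570405.
SE_no-fpc = √(s²/n) = 2.7388889; SE_fpc = √((1−f)s²/n) = 2.5900911.
Ratio = √(1−f) = 0.94567222. Reduction = 100·(1 − 0.94567222) = 5.4328%.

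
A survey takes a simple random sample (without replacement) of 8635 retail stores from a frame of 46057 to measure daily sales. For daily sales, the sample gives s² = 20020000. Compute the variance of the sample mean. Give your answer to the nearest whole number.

Under SRS without replacement, Var(ȳ) = (1 − f)·s²/n with f = n/N = 8635/46057 = 0.18748507.
Var(ȳ) = (1 − 0.18748507)·20020000/8635 = 0.81251493·2318.4713 = 1883.7926.

1884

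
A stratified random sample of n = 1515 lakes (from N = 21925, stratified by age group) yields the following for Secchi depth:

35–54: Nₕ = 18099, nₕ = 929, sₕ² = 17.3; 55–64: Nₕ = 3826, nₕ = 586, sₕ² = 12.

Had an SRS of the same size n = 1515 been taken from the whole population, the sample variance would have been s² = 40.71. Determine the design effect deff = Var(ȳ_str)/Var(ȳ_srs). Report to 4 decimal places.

0.5024

Var(ȳ_str) = Σ Wₕ²(1−fₕ)sₕ²/nₕ with Wₕ = Nₕ/21925:
  35–54: (18099/21925)²·(1−929/18099)·17.3/929 = 0.012038602
  55–64: (3826/21925)²·(1−586/3826)·12/586 = 5.2807353 × 10^-4
  → Var(ȳ_str) = 0.012566676.
Var(ȳ_srs) = (1 − 1515/21925)·40.71/1515 = 0.025014503.
deff = 0.012566676 / 0.025014503 = 0.5024.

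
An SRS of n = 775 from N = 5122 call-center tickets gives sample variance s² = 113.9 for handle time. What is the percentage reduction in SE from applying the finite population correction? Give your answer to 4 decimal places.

7.8755

f = n/N = 775/5122 = 0.15130808.
SE_no-fpc = √(s²/n) = 0.38336372; SE_fpc = √((1−f)s²/n) = 0.35317182.
Ratio = √(1−f) = 0.92124477. Reduction = 100·(1 − 0.92124477) = 7.8755%.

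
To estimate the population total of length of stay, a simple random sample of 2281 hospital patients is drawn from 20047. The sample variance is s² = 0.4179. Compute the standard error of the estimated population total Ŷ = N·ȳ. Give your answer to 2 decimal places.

Var(Ŷ) = N²·Var(ȳ) = N²·(1 − n/N)·s²/n.
f = 2281/20047 = 0.11378261; Var(ȳ) = 0.88621739·0.4179/2281 = 1.6236311 × 10^-4.
Var(Ŷ) = 20047² · (1.6236311 × 10^-4) = 65250.845.
SE(Ŷ) = √(65250.845) = 255.44.

255.44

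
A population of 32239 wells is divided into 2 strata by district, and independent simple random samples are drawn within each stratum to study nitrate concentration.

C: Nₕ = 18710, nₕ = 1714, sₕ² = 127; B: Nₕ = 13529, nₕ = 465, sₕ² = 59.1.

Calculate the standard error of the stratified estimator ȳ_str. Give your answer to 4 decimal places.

Var(ȳ_str) = Σₕ Wₕ²(1 − fₕ)sₕ²/nₕ with Wₕ = Nₕ/N, N = 32239.
C: Wₕ = 0.58035299; term = 0.58035299²·(1 − 0.09160877)·127/1714 = 0.022669936.
B: Wₕ = 0.41964701; term = 0.41964701²·(1 − 0.03437061)·59.1/465 = 0.021612911.
Sum = 0.044282847.
SE = √(0.044282847) = 0.2104.

0.2104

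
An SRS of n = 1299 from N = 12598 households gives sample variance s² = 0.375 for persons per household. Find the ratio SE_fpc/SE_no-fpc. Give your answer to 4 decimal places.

f = n/N = 1299/12598 = 0.10311161.
SE_no-fpc = √(s²/n) = 0.016990692; SE_fpc = √((1−f)s²/n) = 0.016090897.
Ratio = √(1−f) = 0.94704192.

0.9470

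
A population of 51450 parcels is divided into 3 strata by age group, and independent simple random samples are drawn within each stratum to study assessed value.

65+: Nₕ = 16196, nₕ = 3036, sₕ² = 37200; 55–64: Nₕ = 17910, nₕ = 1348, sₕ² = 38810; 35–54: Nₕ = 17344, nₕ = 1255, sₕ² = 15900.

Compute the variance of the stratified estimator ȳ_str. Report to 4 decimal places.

5.5483

Var(ȳ_str) = Σₕ Wₕ²(1 − fₕ)sₕ²/nₕ with Wₕ = Nₕ/N, N = 51450.
65+: Wₕ = 0.31479106; term = 0.31479106²·(1 − 0.18745369)·37200/3036 = 0.98658401.
55–64: Wₕ = 0.34810496; term = 0.34810496²·(1 − 0.07526521)·38810/1348 = 3.2262005.
35–54: Wₕ = 0.33710398; term = 0.33710398²·(1 − 0.07235932)·15900/1255 = 1.3355525.
Sum = 5.548337.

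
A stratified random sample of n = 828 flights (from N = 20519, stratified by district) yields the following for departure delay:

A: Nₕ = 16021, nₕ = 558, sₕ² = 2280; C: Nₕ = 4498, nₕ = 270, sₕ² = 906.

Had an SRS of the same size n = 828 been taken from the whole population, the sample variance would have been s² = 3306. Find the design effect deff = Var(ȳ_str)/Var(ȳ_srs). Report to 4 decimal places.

0.6670

Var(ȳ_str) = Σ Wₕ²(1−fₕ)sₕ²/nₕ with Wₕ = Nₕ/20519:
  A: (16021/20519)²·(1−558/16021)·2280/558 = 2.4042058
  C: (4498/20519)²·(1−270/4498)·906/270 = 0.15156764
  → Var(ȳ_str) = 2.5557734.
Var(ȳ_srs) = (1 − 828/20519)·3306/828 = 3.8316347.
deff = 2.5557734 / 3.8316347 = 0.6670.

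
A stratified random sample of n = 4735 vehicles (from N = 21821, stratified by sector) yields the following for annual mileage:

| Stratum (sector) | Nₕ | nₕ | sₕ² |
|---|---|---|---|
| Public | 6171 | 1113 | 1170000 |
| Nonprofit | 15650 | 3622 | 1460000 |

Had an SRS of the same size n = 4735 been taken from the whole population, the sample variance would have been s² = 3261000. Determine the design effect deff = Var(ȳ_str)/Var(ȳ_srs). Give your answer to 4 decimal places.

Var(ȳ_str) = Σ Wₕ²(1−fₕ)sₕ²/nₕ with Wₕ = Nₕ/21821:
  Public: (6171/21821)²·(1−1113/6171)·1170000/1113 = 68.908972
  Nonprofit: (15650/21821)²·(1−3622/15650)·1460000/3622 = 159.35396
  → Var(ȳ_str) = 228.26293.
Var(ȳ_srs) = (1 − 4735/21821)·3261000/4735 = 539.25796.
deff = 228.26293 / 539.25796 = 0.4233.

0.4233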